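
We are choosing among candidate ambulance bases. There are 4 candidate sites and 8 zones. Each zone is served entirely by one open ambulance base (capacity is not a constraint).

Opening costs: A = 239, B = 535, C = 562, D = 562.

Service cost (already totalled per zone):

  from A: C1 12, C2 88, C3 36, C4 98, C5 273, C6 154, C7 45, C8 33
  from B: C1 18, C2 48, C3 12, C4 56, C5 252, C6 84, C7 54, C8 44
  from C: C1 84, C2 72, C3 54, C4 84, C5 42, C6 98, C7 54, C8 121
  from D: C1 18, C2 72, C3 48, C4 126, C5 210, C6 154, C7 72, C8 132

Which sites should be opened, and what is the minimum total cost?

For any fixed open set, each zone goes to its cheapest open site; total = fixed + service.
{A}: C1→A 12, C2→A 88, C3→A 36, C4→A 98, C5→A 273, C6→A 154, C7→A 45, C8→A 33. Service 739; fixed 239; total 978.
{B}: C1→B 18, C2→B 48, C3→B 12, C4→B 56, C5→B 252, C6→B 84, C7→B 54, C8→B 44. Service 568; fixed 535; total 1103.
{C}: service 609 + fixed 562 = 1171
{A, B, C, D}: C1→A 12, C2→B 48, C3→B 12, C4→B 56, C5→C 42, C6→B 84, C7→A 45, C8→A 33. Service 332; fixed 1898; total 2230.
No other subset beats 978.

Open A only; minimum total cost 978.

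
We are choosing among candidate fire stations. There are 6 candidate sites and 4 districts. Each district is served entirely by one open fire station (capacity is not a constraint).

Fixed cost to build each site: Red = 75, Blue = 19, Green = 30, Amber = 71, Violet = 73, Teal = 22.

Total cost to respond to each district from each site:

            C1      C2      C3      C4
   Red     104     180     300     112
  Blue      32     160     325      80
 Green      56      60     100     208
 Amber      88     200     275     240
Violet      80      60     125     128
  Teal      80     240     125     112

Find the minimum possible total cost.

For any fixed open set, each district goes to its cheapest open site; total = fixed + service.
{Blue, Green}: C1→Blue 32, C2→Green 60, C3→Green 100, C4→Blue 80. Service 272; fixed 49; total 321.
{Blue, Green, Teal}: service 272 + fixed 71 = 343
{Green, Teal}: C1→Green 56, C2→Green 60, C3→Green 100, C4→Teal 112. Service 328; fixed 52; total 380.
{Red, Blue, Green, Amber, Violet, Teal}: C1→Blue 32, C2→Green 60, C3→Green 100, C4→Blue 80. Service 272; fixed 290; total 562.
No other subset beats 321.

Minimum total cost: 321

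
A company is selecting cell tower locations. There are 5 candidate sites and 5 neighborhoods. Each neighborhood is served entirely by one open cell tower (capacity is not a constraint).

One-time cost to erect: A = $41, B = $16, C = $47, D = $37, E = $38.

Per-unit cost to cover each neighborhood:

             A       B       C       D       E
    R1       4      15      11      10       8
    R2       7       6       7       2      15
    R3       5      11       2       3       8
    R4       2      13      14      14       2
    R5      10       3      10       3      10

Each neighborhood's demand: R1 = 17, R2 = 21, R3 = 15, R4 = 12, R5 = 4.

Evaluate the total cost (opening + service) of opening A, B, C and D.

Each neighborhood is assigned to its cheapest site among the open ones.
{A, B, C, D}: R1→A 4·17=68, R2→D 2·21=42, R3→C 2·15=30, R4→A 2·12=24, R5→B 3·4=12. Service 176; fixed 141; total 317.

Total cost: 317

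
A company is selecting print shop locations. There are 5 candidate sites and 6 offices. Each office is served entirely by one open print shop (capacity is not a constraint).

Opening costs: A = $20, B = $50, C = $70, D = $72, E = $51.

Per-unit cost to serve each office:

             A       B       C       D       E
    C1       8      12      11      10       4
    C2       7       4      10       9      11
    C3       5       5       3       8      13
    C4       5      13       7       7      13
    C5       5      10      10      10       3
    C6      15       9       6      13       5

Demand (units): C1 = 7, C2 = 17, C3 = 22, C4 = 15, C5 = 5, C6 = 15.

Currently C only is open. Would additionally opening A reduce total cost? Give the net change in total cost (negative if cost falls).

Current service cost with {C}: 558.
Adding A: each office re-picks its cheapest; new service cost 431, saving 127.
Extra fixed cost: 20. Net change = 20 − 127 = -107.
(Totals: 628 → 521.)

Yes — net change −107 (cost falls by 107).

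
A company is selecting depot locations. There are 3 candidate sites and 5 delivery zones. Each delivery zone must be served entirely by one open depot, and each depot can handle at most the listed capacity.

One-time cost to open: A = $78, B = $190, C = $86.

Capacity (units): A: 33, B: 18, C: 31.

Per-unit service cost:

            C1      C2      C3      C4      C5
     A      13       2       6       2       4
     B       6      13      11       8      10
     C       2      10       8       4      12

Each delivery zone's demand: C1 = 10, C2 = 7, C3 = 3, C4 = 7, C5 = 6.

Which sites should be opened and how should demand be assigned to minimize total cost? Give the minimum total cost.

Minimum total cost: 254

Open {A, C}: C1→C 2·10=20, C2→A 2·7=14, C3→A 6·3=18, C4→A 2·7=14, C5→A 4·6=24.
Loads: A carries 23/33, C carries 10/31. Service 90; fixed 164; total 254.
Next best feasible plan costs 260.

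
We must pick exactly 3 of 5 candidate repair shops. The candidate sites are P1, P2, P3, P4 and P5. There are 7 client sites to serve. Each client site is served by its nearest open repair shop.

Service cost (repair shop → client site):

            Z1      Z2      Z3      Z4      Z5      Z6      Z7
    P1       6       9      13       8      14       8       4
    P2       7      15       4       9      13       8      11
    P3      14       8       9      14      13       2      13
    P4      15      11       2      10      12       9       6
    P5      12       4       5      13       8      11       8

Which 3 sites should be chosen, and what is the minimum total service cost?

With exactly 3 open, each client site uses its cheapest among the chosen.
{P1, P3, P5}: Z1→P1 6, Z2→P5 4, Z3→P5 5, Z4→P1 8, Z5→P5 8, Z6→P3 2, Z7→P1 4. Service cost 37.
{P1, P4, P5}: service cost 40
{P1, P2, P5}: service cost 42
Among all 10 size-3 choices, {P1, P3, P5} is lowest.

Choose P1, P3 and P5; total service cost 37.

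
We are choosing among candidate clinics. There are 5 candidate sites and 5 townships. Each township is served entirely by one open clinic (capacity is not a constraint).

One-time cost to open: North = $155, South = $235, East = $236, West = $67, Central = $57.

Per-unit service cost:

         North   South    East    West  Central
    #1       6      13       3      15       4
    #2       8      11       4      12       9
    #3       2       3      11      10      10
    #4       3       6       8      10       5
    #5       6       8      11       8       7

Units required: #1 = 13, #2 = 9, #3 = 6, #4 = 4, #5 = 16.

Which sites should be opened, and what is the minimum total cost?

For any fixed open set, each township goes to its cheapest open site; total = fixed + service.
{Central}: #1→Central 4·13=52, #2→Central 9·9=81, #3→Central 10·6=60, #4→Central 5·4=20, #5→Central 7·16=112. Service 325; fixed 57; total 382.
{North}: service 270 + fixed 155 = 425
{West, Central}: #1→Central 4·13=52, #2→Central 9·9=81, #3→West 10·6=60, #4→Central 5·4=20, #5→Central 7·16=112. Service 325; fixed 124; total 449.
{North, South, East, West, Central}: service 195 + fixed 750 = 945
No other subset beats 382.

Open Central only; minimum total cost 382.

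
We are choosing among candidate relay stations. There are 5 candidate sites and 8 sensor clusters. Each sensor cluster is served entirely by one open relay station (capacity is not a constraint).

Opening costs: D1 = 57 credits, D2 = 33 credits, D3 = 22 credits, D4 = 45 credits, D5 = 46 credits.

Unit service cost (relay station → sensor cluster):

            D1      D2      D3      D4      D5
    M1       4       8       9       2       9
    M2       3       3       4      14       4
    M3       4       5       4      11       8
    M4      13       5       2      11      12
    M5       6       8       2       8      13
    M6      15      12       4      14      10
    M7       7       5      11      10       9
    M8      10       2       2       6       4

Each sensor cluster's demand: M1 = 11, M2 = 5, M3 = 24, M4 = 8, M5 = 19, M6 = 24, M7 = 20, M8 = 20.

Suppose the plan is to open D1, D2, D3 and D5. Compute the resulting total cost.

Each sensor cluster is assigned to its cheapest site among the open ones.
{D1, D2, D3, D5}: M1→D1 4·11=44, M2→D1 3·5=15, M3→D1 4·24=96, M4→D3 2·8=16, M5→D3 2·19=38, M6→D3 4·24=96, M7→D2 5·20=100, M8→D2 2·20=40. Service 445; fixed 158; total 603.

Total cost: 603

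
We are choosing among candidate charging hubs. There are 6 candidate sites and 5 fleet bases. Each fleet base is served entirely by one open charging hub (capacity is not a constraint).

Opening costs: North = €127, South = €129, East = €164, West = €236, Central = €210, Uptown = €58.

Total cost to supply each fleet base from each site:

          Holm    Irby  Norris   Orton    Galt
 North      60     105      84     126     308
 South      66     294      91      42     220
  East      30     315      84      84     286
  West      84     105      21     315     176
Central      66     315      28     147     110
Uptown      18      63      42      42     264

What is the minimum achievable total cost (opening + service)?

For any fixed open set, each fleet base goes to its cheapest open site; total = fixed + service.
{Uptown}: Holm→Uptown 18, Irby→Uptown 63, Norris→Uptown 42, Orton→Uptown 42, Galt→Uptown 264. Service 429; fixed 58; total 487.
{Central, Uptown}: Holm→Uptown 18, Irby→Uptown 63, Norris→Central 28, Orton→Uptown 42, Galt→Central 110. Service 261; fixed 268; total 529.
{South, Uptown}: Holm→Uptown 18, Irby→Uptown 63, Norris→Uptown 42, Orton→South 42, Galt→South 220. Service 385; fixed 187; total 572.
{North, South, East, West, Central, Uptown}: Holm→Uptown 18, Irby→Uptown 63, Norris→West 21, Orton→South 42, Galt→Central 110. Service 254; fixed 924; total 1178.
No other subset beats 487.

Minimum total cost: 487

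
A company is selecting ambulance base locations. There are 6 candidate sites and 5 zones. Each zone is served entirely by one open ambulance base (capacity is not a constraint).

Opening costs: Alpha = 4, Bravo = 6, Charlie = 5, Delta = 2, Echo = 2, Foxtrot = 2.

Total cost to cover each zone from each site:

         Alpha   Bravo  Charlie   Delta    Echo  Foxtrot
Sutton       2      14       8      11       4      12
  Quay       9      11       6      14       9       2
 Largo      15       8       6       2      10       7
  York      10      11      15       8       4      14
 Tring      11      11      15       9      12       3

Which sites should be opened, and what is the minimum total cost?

Open Delta, Echo and Foxtrot; minimum total cost 21.

For any fixed open set, each zone goes to its cheapest open site; total = fixed + service.
{Delta, Echo, Foxtrot}: Sutton→Echo 4, Quay→Foxtrot 2, Largo→Delta 2, York→Echo 4, Tring→Foxtrot 3. Service 15; fixed 6; total 21.
{Alpha, Delta, Echo, Foxtrot}: Sutton→Alpha 2, Quay→Foxtrot 2, Largo→Delta 2, York→Echo 4, Tring→Foxtrot 3. Service 13; fixed 10; total 23.
{Echo, Foxtrot}: Sutton→Echo 4, Quay→Foxtrot 2, Largo→Foxtrot 7, York→Echo 4, Tring→Foxtrot 3. Service 20; fixed 4; total 24.
{Alpha, Bravo, Charlie, Delta, Echo, Foxtrot}: Sutton→Alpha 2, Quay→Foxtrot 2, Largo→Delta 2, York→Echo 4, Tring→Foxtrot 3. Service 13; fixed 21; total 34.
No other subset beats 21.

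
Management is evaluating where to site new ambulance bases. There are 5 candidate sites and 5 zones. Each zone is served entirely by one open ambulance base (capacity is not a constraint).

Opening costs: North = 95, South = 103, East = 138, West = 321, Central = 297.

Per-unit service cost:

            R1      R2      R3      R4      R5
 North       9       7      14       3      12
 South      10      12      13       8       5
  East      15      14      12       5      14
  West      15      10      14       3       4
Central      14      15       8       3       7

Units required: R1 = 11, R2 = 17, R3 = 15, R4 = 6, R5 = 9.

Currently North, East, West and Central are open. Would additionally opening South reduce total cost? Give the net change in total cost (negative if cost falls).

Current service cost with {North, East, West, Central}: 392.
Adding South: each zone re-picks its cheapest; new service cost 392, saving 0.
Extra fixed cost: 103. Net change = 103 − 0 = 103.
(Totals: 1243 → 1346.)

No — net change +103 (cost rises by 103).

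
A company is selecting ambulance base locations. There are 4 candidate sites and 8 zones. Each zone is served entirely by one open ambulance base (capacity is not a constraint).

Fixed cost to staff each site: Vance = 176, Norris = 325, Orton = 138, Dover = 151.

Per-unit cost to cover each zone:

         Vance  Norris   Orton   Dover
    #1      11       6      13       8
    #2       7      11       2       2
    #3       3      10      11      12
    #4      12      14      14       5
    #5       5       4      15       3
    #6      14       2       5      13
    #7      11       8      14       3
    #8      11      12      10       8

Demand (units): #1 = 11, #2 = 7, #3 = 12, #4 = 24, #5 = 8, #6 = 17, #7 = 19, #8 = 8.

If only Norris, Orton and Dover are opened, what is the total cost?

Each zone is assigned to its cheapest site among the open ones.
{Norris, Orton, Dover}: #1→Norris 6·11=66, #2→Orton 2·7=14, #3→Norris 10·12=120, #4→Dover 5·24=120, #5→Dover 3·8=24, #6→Norris 2·17=34, #7→Dover 3·19=57, #8→Dover 8·8=64. Service 499; fixed 614; total 1113.

Total cost: 1113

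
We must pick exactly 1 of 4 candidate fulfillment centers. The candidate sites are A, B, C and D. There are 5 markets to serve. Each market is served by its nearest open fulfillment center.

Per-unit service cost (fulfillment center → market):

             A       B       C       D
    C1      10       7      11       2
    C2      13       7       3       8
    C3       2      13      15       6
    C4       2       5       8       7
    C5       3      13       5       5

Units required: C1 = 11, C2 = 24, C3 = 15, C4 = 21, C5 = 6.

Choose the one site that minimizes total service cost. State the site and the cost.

Choose D only; total service cost 481.

With exactly 1 open, each market uses its cheapest among the chosen.
{D}: C1→D 2·11=22, C2→D 8·24=192, C3→D 6·15=90, C4→D 7·21=147, C5→D 5·6=30. Service cost 481.
{A}: service cost 512
{C}: service cost 616
Among all 4 size-1 choices, {D} is lowest.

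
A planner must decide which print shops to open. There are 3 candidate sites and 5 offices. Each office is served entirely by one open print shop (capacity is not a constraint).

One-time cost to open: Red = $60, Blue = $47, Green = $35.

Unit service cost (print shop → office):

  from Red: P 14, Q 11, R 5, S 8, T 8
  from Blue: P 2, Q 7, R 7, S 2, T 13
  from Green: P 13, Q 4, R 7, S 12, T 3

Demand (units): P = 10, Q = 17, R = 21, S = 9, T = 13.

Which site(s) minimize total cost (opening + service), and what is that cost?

For any fixed open set, each office goes to its cheapest open site; total = fixed + service.
{Blue, Green}: P→Blue 2·10=20, Q→Green 4·17=68, R→Blue 7·21=147, S→Blue 2·9=18, T→Green 3·13=39. Service 292; fixed 82; total 374.
{Red, Blue, Green}: service 250 + fixed 142 = 392
{Red, Blue}: P→Blue 2·10=20, Q→Blue 7·17=119, R→Red 5·21=105, S→Blue 2·9=18, T→Red 8·13=104. Service 366; fixed 107; total 473.
{Green}: P→Green 13·10=130, Q→Green 4·17=68, R→Green 7·21=147, S→Green 12·9=108, T→Green 3·13=39. Service 492; fixed 35; total 527.
No other subset beats 374.

Open Blue and Green; minimum total cost 374.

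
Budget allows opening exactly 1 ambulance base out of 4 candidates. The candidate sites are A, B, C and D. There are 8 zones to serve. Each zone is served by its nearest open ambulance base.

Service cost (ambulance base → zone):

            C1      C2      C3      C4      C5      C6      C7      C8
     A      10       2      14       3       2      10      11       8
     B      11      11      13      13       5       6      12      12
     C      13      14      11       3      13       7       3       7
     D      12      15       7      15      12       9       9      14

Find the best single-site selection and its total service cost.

Choose A only; total service cost 60.

With exactly 1 open, each zone uses its cheapest among the chosen.
{A}: C1→A 10, C2→A 2, C3→A 14, C4→A 3, C5→A 2, C6→A 10, C7→A 11, C8→A 8. Service cost 60.
{C}: service cost 71
{B}: service cost 83
Among all 4 size-1 choices, {A} is lowest.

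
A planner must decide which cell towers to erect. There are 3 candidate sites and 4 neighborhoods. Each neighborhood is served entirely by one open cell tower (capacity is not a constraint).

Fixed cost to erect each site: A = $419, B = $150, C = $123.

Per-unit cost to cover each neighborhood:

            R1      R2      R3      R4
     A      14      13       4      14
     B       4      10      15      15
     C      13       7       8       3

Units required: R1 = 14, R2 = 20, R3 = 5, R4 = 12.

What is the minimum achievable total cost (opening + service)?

For any fixed open set, each neighborhood goes to its cheapest open site; total = fixed + service.
{C}: R1→C 13·14=182, R2→C 7·20=140, R3→C 8·5=40, R4→C 3·12=36. Service 398; fixed 123; total 521.
{B, C}: service 272 + fixed 273 = 545
{B}: service 511 + fixed 150 = 661
{A, B, C}: R1→B 4·14=56, R2→C 7·20=140, R3→A 4·5=20, R4→C 3·12=36. Service 252; fixed 692; total 944.
No other subset beats 521.

Minimum total cost: 521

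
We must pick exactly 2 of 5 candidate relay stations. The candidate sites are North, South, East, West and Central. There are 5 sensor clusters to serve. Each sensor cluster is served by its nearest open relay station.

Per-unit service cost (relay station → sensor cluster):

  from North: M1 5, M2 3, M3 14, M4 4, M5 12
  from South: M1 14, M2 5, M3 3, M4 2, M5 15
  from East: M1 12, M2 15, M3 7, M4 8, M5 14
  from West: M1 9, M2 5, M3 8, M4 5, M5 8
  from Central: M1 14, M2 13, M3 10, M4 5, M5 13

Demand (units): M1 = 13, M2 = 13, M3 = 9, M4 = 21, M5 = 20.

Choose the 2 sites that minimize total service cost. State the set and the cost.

Choose South and West; total service cost 411.

With exactly 2 open, each sensor cluster uses its cheapest among the chosen.
{South, West}: M1→West 9·13=117, M2→South 5·13=65, M3→South 3·9=27, M4→South 2·21=42, M5→West 8·20=160. Service cost 411.
{North, South}: service cost 413
{North, West}: service cost 420
Among all 10 size-2 choices, {South, West} is lowest.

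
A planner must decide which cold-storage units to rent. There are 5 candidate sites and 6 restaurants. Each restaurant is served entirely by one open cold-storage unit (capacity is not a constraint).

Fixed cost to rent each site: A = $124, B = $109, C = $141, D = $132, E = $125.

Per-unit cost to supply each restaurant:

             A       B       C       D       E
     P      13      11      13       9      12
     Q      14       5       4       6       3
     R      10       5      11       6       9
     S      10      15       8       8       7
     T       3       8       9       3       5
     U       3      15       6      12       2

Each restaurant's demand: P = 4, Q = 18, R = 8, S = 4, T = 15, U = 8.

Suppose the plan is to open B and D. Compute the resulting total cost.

Each restaurant is assigned to its cheapest site among the open ones.
{B, D}: P→D 9·4=36, Q→B 5·18=90, R→B 5·8=40, S→D 8·4=32, T→D 3·15=45, U→D 12·8=96. Service 339; fixed 241; total 580.

Total cost: 580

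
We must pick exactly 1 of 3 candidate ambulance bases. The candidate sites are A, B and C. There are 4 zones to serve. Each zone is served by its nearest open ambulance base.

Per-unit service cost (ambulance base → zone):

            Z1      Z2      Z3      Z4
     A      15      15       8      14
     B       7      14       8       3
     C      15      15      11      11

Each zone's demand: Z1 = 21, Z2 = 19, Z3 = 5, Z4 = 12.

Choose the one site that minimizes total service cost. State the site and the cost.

Choose B only; total service cost 489.

With exactly 1 open, each zone uses its cheapest among the chosen.
{B}: Z1→B 7·21=147, Z2→B 14·19=266, Z3→B 8·5=40, Z4→B 3·12=36. Service cost 489.
{C}: service cost 787
{A}: service cost 808
Among all 3 size-1 choices, {B} is lowest.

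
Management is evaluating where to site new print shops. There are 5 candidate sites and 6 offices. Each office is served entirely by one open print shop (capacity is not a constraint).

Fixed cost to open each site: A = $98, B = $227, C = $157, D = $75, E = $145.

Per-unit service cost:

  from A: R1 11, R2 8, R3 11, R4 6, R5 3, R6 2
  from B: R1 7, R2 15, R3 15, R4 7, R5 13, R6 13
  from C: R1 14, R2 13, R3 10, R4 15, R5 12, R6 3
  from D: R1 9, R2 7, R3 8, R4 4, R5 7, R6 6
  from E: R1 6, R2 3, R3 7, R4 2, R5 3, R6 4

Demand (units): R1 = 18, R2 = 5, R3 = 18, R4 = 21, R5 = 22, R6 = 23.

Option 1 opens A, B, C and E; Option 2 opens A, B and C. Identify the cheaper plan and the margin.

Option 1: {A, B, C, E}: R1→E 6·18=108, R2→E 3·5=15, R3→E 7·18=126, R4→E 2·21=42, R5→A 3·22=66, R6→A 2·23=46. Service 403; fixed 627; total 1030.
Option 2: {A, B, C}: R1→B 7·18=126, R2→A 8·5=40, R3→C 10·18=180, R4→A 6·21=126, R5→A 3·22=66, R6→A 2·23=46. Service 584; fixed 482; total 1066.
Difference: |1030 − 1066| = 36.

Option 1 is cheaper by 36.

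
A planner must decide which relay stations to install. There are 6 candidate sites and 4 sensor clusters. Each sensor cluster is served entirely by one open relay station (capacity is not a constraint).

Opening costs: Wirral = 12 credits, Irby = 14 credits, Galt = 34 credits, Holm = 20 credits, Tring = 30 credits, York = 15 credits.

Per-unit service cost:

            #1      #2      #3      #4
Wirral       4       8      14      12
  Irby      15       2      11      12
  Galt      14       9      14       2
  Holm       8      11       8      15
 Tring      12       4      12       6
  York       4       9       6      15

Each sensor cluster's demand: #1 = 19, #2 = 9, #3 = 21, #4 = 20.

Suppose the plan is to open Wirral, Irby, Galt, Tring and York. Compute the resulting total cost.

Each sensor cluster is assigned to its cheapest site among the open ones.
{Wirral, Irby, Galt, Tring, York}: #1→Wirral 4·19=76, #2→Irby 2·9=18, #3→York 6·21=126, #4→Galt 2·20=40. Service 260; fixed 105; total 365.

Total cost: 365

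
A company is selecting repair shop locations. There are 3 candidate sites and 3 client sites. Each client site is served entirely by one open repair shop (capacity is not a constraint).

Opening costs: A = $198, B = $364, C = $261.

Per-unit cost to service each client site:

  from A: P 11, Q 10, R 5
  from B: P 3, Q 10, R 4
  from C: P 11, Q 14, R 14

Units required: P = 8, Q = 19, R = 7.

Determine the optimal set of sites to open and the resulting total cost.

For any fixed open set, each client site goes to its cheapest open site; total = fixed + service.
{A}: P→A 11·8=88, Q→A 10·19=190, R→A 5·7=35. Service 313; fixed 198; total 511.
{B}: service 242 + fixed 364 = 606
{C}: service 452 + fixed 261 = 713
{A, B, C}: P→B 3·8=24, Q→A 10·19=190, R→B 4·7=28. Service 242; fixed 823; total 1065.
No other subset beats 511.

Open A only; minimum total cost 511.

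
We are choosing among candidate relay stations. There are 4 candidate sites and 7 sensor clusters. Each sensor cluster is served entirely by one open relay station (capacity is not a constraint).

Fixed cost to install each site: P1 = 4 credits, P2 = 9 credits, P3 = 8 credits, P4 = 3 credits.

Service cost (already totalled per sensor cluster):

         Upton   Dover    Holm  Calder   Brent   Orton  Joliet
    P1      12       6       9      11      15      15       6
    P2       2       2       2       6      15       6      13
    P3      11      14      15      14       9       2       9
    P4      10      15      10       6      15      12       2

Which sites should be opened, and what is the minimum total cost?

Open P2, P3 and P4; minimum total cost 45.

For any fixed open set, each sensor cluster goes to its cheapest open site; total = fixed + service.
{P2, P3, P4}: Upton→P2 2, Dover→P2 2, Holm→P2 2, Calder→P2 6, Brent→P3 9, Orton→P3 2, Joliet→P4 2. Service 25; fixed 20; total 45.
{P2, P4}: service 35 + fixed 12 = 47
{P1, P2, P3, P4}: service 25 + fixed 24 = 49
{P4}: service 70 + fixed 3 = 73
No other subset beats 45.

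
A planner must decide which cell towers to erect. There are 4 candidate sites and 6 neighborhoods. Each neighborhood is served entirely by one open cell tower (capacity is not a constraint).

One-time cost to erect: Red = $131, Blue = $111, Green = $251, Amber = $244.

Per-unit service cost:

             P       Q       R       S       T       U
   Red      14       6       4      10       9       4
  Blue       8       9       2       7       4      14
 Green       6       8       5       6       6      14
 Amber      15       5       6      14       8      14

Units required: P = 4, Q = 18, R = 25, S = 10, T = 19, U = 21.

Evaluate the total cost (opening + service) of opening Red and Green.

Each neighborhood is assigned to its cheapest site among the open ones.
{Red, Green}: P→Green 6·4=24, Q→Red 6·18=108, R→Red 4·25=100, S→Green 6·10=60, T→Green 6·19=114, U→Red 4·21=84. Service 490; fixed 382; total 872.

Total cost: 872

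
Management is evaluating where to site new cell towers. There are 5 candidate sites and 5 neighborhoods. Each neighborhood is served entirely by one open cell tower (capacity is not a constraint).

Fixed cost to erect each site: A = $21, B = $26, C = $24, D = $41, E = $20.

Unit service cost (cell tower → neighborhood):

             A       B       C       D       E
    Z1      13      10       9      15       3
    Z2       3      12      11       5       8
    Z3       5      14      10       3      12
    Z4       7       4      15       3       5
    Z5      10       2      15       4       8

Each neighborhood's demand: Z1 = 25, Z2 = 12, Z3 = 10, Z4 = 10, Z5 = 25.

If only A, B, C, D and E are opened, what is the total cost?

Total cost: 353

Each neighborhood is assigned to its cheapest site among the open ones.
{A, B, C, D, E}: Z1→E 3·25=75, Z2→A 3·12=36, Z3→D 3·10=30, Z4→D 3·10=30, Z5→B 2·25=50. Service 221; fixed 132; total 353.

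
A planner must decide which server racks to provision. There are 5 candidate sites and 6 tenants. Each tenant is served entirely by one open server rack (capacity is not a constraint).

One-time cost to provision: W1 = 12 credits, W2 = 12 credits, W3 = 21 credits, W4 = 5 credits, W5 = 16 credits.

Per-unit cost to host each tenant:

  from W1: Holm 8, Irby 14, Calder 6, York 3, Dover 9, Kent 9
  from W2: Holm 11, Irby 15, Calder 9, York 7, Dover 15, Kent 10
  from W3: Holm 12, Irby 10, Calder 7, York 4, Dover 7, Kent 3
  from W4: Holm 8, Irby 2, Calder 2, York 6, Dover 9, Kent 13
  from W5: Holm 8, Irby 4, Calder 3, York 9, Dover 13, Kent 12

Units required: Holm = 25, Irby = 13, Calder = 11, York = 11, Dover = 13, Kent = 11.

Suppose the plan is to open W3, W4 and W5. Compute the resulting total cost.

Total cost: 458

Each tenant is assigned to its cheapest site among the open ones.
{W3, W4, W5}: Holm→W4 8·25=200, Irby→W4 2·13=26, Calder→W4 2·11=22, York→W3 4·11=44, Dover→W3 7·13=91, Kent→W3 3·11=33. Service 416; fixed 42; total 458.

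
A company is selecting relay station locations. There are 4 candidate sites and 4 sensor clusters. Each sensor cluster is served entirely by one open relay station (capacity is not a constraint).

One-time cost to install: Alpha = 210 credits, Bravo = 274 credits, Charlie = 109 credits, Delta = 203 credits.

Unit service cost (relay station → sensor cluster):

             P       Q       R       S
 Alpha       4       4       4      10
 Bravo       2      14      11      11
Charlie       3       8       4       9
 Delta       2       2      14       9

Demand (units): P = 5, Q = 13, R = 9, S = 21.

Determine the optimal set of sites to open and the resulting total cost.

Open Charlie only; minimum total cost 453.

For any fixed open set, each sensor cluster goes to its cheapest open site; total = fixed + service.
{Charlie}: P→Charlie 3·5=15, Q→Charlie 8·13=104, R→Charlie 4·9=36, S→Charlie 9·21=189. Service 344; fixed 109; total 453.
{Alpha}: P→Alpha 4·5=20, Q→Alpha 4·13=52, R→Alpha 4·9=36, S→Alpha 10·21=210. Service 318; fixed 210; total 528.
{Delta}: P→Delta 2·5=10, Q→Delta 2·13=26, R→Delta 14·9=126, S→Delta 9·21=189. Service 351; fixed 203; total 554.
{Alpha, Bravo, Charlie, Delta}: P→Bravo 2·5=10, Q→Delta 2·13=26, R→Alpha 4·9=36, S→Charlie 9·21=189. Service 261; fixed 796; total 1057.
(All 15 nonempty subsets were checked; Charlie only is lowest.)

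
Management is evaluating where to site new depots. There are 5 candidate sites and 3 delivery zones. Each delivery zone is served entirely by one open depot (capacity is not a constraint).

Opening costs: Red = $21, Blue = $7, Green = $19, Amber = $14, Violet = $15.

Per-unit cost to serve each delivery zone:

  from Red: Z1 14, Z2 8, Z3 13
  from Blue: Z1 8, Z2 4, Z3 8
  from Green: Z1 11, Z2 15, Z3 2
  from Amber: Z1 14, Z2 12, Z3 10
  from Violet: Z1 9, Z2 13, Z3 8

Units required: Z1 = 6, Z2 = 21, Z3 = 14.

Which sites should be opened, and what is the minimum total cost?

Open Blue and Green; minimum total cost 186.

For any fixed open set, each delivery zone goes to its cheapest open site; total = fixed + service.
{Blue, Green}: Z1→Blue 8·6=48, Z2→Blue 4·21=84, Z3→Green 2·14=28. Service 160; fixed 26; total 186.
{Blue, Green, Amber}: service 160 + fixed 40 = 200
{Blue, Green, Violet}: service 160 + fixed 41 = 201
{Red, Blue, Green, Amber, Violet}: service 160 + fixed 76 = 236
No other subset beats 186.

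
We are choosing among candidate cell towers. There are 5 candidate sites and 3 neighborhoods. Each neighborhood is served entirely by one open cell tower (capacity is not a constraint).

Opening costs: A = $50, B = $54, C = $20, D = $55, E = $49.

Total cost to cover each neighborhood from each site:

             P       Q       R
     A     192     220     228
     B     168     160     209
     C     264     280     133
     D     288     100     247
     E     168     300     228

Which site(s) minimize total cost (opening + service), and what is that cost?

Open C, D and E; minimum total cost 525.

For any fixed open set, each neighborhood goes to its cheapest open site; total = fixed + service.
{C, D, E}: P→E 168, Q→D 100, R→C 133. Service 401; fixed 124; total 525.
{B, C, D}: service 401 + fixed 129 = 530
{B, C}: service 461 + fixed 74 = 535
{A, B, C, D, E}: service 401 + fixed 228 = 629
No other subset beats 525.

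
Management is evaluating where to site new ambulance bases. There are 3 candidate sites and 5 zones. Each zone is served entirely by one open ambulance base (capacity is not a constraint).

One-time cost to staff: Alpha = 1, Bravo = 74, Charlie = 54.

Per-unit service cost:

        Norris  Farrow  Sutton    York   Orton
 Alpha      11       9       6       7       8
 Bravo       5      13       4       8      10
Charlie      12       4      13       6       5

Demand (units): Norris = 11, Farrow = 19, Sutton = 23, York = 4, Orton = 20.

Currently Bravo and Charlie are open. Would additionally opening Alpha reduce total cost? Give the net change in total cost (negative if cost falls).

Current service cost with {Bravo, Charlie}: 347.
Adding Alpha: each zone re-picks its cheapest; new service cost 347, saving 0.
Extra fixed cost: 1. Net change = 1 − 0 = 1.
(Totals: 475 → 476.)

No — net change +1 (cost rises by 1).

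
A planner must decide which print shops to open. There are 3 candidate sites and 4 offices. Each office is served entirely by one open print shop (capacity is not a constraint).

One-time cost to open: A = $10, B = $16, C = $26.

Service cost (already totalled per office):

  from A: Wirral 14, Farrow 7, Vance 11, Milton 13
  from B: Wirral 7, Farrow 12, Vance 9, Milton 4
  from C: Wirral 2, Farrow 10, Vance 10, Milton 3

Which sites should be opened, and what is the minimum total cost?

Open B only; minimum total cost 48.

For any fixed open set, each office goes to its cheapest open site; total = fixed + service.
{B}: Wirral→B 7, Farrow→B 12, Vance→B 9, Milton→B 4. Service 32; fixed 16; total 48.
{C}: service 25 + fixed 26 = 51
{A, B}: service 27 + fixed 26 = 53
{A, B, C}: service 21 + fixed 52 = 73
(All 7 nonempty subsets were checked; B only is lowest.)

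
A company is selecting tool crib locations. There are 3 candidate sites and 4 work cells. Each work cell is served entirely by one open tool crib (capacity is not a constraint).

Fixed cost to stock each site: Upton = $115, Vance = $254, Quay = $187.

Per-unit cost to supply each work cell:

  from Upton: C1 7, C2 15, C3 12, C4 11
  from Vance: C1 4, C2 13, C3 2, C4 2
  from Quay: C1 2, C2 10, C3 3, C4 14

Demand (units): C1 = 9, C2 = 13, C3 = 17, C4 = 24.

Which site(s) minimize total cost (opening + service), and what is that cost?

Open Vance only; minimum total cost 541.

For any fixed open set, each work cell goes to its cheapest open site; total = fixed + service.
{Vance}: C1→Vance 4·9=36, C2→Vance 13·13=169, C3→Vance 2·17=34, C4→Vance 2·24=48. Service 287; fixed 254; total 541.
{Upton, Vance}: C1→Vance 4·9=36, C2→Vance 13·13=169, C3→Vance 2·17=34, C4→Vance 2·24=48. Service 287; fixed 369; total 656.
{Vance, Quay}: C1→Quay 2·9=18, C2→Quay 10·13=130, C3→Vance 2·17=34, C4→Vance 2·24=48. Service 230; fixed 441; total 671.
{Upton, Vance, Quay}: C1→Quay 2·9=18, C2→Quay 10·13=130, C3→Vance 2·17=34, C4→Vance 2·24=48. Service 230; fixed 556; total 786.
(All 7 nonempty subsets were checked; Vance only is lowest.)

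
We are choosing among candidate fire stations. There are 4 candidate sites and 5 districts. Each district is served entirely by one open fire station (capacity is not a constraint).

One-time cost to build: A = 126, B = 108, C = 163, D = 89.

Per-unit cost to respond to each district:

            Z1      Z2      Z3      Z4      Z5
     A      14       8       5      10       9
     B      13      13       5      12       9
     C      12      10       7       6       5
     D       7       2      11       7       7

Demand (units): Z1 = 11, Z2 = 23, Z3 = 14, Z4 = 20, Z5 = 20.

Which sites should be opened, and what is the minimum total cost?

Open D only; minimum total cost 646.

For any fixed open set, each district goes to its cheapest open site; total = fixed + service.
{D}: Z1→D 7·11=77, Z2→D 2·23=46, Z3→D 11·14=154, Z4→D 7·20=140, Z5→D 7·20=140. Service 557; fixed 89; total 646.
{B, D}: Z1→D 7·11=77, Z2→D 2·23=46, Z3→B 5·14=70, Z4→D 7·20=140, Z5→D 7·20=140. Service 473; fixed 197; total 670.
{A, D}: service 473 + fixed 215 = 688
{A, B, C, D}: Z1→D 7·11=77, Z2→D 2·23=46, Z3→A 5·14=70, Z4→C 6·20=120, Z5→C 5·20=100. Service 413; fixed 486; total 899.
No other subset beats 646.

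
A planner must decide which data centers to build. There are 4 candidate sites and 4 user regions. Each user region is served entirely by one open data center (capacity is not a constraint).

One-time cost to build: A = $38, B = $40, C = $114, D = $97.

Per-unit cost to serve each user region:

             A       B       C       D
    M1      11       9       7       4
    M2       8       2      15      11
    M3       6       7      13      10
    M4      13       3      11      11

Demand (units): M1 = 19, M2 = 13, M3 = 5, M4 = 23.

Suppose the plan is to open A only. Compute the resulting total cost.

Each user region is assigned to its cheapest site among the open ones.
{A}: M1→A 11·19=209, M2→A 8·13=104, M3→A 6·5=30, M4→A 13·23=299. Service 642; fixed 38; total 680.

Total cost: 680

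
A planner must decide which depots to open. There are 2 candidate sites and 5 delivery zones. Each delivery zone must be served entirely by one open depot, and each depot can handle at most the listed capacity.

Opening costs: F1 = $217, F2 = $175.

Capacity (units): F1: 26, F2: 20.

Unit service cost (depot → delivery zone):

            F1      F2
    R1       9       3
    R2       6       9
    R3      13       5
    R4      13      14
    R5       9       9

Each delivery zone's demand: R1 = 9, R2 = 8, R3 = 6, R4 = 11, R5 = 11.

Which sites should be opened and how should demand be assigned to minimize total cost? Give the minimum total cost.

Open {F1, F2}: R1→F2 3·9=27, R2→F1 6·8=48, R3→F1 13·6=78, R4→F1 13·11=143, R5→F2 9·11=99.
Loads: F1 carries 25/26, F2 carries 20/20. Service 395; fixed 392; total 787.
Next best feasible plan costs 798.

Minimum total cost: 787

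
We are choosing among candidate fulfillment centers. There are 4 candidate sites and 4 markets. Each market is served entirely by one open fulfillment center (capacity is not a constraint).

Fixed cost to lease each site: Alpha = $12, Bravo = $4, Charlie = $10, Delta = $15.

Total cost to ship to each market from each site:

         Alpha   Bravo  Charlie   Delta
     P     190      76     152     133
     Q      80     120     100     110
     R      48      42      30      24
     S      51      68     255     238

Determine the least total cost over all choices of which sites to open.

Minimum total cost: 262

For any fixed open set, each market goes to its cheapest open site; total = fixed + service.
{Alpha, Bravo, Delta}: P→Bravo 76, Q→Alpha 80, R→Delta 24, S→Alpha 51. Service 231; fixed 31; total 262.
{Alpha, Bravo, Charlie}: service 237 + fixed 26 = 263
{Alpha, Bravo}: P→Bravo 76, Q→Alpha 80, R→Bravo 42, S→Alpha 51. Service 249; fixed 16; total 265.
{Alpha, Bravo, Charlie, Delta}: P→Bravo 76, Q→Alpha 80, R→Delta 24, S→Alpha 51. Service 231; fixed 41; total 272.
(All 15 nonempty subsets were checked; Alpha, Bravo and Delta is lowest.)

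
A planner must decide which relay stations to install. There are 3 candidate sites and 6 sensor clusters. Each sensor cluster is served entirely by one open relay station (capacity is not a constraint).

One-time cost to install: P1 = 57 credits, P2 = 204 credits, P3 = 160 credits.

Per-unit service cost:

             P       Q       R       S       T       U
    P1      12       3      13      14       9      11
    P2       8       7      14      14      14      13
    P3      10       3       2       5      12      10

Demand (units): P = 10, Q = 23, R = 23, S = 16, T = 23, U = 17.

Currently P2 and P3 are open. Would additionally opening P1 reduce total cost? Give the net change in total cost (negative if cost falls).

Yes — net change −12 (cost falls by 12).

Current service cost with {P2, P3}: 721.
Adding P1: each sensor cluster re-picks its cheapest; new service cost 652, saving 69.
Extra fixed cost: 57. Net change = 57 − 69 = -12.
(Totals: 1085 → 1073.)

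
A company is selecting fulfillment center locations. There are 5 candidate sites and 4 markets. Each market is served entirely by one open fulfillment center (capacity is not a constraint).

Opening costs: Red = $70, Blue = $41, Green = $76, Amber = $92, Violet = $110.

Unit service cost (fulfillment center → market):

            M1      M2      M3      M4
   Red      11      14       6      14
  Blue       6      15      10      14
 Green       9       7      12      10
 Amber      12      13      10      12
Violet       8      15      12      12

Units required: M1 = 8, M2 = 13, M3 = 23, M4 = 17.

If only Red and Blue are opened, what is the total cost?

Total cost: 717

Each market is assigned to its cheapest site among the open ones.
{Red, Blue}: M1→Blue 6·8=48, M2→Red 14·13=182, M3→Red 6·23=138, M4→Red 14·17=238. Service 606; fixed 111; total 717.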